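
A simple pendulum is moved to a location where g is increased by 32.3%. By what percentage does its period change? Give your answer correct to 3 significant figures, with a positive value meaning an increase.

-13.1%

T ∝ 1/√g, so T'/T = 1/√(1.323) = 0.8694.
Percentage change in T = (0.8694 − 1) × 100% = -13.1%.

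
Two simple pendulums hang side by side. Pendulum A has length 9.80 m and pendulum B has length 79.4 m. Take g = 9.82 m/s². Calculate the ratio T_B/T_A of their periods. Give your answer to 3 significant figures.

2.85

T ∝ √L, so T_B/T_A = √(L_B/L_A) = √(79.4/9.80) = 2.85.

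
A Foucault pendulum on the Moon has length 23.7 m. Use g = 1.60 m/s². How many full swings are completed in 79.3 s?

3

T = 2π√(L/g) = 2π√(23.7/1.60) = 24.18 s.
Number of complete oscillations = ⌊79.3/24.18⌋ = ⌊3.279⌋ = 3.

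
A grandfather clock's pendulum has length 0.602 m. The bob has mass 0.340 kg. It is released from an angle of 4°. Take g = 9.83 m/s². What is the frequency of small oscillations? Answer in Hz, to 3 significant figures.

T = 2π√(L/g) = 2π√(0.602/9.83) = 1.555 s, so f = 1/T = 0.643 Hz.

0.643 Hz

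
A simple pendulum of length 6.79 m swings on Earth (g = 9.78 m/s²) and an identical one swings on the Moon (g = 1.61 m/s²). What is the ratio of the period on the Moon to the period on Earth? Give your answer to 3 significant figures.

2.46

T ∝ 1/√g, so T₂/T₁ = √(g₁/g₂) = √(9.78/1.61) = 2.46.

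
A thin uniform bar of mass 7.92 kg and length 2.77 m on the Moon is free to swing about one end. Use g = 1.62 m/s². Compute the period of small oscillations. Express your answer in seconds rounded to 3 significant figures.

For a physical pendulum T = 2π√(I/(mgd)), with d = 1.385 m from pivot to centre of mass.
I_cm = mL²/12 = 7.92 × 2.77²/12 = 5.064 kg·m²; I = I_cm + md² = 5.064 + 7.92 × 1.385² = 20.26 kg·m².
T = 2π√(20.26/(7.92 × 1.62 × 1.385)) = 6.71 s.

6.71 s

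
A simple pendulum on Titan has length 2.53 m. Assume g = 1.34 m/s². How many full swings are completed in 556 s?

64

T = 2π√(L/g) = 2π√(2.53/1.34) = 8.634 s.
Number of complete oscillations = ⌊556/8.634⌋ = ⌊64.40⌋ = 64.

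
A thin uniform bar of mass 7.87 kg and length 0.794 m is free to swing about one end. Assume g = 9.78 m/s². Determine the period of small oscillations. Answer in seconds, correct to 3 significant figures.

1.46 s

For a physical pendulum T = 2π√(I/(mgd)), with d = 0.3970 m from pivot to centre of mass.
I_cm = mL²/12 = 7.87 × 0.794²/12 = 0.4135 kg·m²; I = I_cm + md² = 0.4135 + 7.87 × 0.3970² = 1.654 kg·m².
T = 2π√(1.654/(7.87 × 9.78 × 0.3970)) = 1.46 s.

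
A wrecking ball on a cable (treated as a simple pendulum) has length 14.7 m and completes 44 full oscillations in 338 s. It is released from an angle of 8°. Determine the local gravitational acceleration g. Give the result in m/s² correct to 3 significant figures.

T = 338/44 = 7.682 s.
From T = 2π√(L/g), g = 4π²L/T² = 4π² × 14.7/7.682² = 9.83 m/s².

9.83 m/s²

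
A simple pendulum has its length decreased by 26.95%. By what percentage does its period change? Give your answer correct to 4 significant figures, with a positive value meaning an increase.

-14.53%

T ∝ √L, so T'/T = √(0.73050) = 0.85469.
Percentage change in T = (0.85469 − 1) × 100% = -14.53%.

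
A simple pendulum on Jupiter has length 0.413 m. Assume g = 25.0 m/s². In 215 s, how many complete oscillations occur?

266

T = 2π√(L/g) = 2π√(0.413/25.0) = 0.8076 s.
Number of complete oscillations = ⌊215/0.8076⌋ = ⌊266.2⌋ = 266.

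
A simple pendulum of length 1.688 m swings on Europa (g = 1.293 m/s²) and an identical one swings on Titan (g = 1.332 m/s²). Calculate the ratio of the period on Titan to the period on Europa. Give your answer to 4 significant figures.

T ∝ 1/√g, so T₂/T₁ = √(g₁/g₂) = √(1.293/1.332) = 0.9853.

0.9853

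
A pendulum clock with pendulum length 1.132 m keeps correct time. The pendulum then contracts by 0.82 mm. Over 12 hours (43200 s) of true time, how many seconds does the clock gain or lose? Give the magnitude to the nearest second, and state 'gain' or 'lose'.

gain 16 s

T ∝ √L, so T'/T = √(1.13118/1.132) = 0.999638.
In 43200 s of true time the clock registers 43200/0.999638 = 43215.7 s, so it gains 16 s.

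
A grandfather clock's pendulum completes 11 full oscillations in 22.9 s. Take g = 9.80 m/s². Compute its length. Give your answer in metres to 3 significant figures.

1.08 m

T = 22.9/11 = 2.082 s.
From T = 2π√(L/g), L = gT²/(4π²) = 9.80 × 2.082²/(4π²) = 1.08 m.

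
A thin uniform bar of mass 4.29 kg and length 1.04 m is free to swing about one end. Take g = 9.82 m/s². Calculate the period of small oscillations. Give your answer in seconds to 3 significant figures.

1.67 s

For a physical pendulum T = 2π√(I/(mgd)), with d = 0.5200 m from pivot to centre of mass.
I_cm = mL²/12 = 4.29 × 1.04²/12 = 0.3867 kg·m²; I = I_cm + md² = 0.3867 + 4.29 × 0.5200² = 1.547 kg·m².
T = 2π√(1.547/(4.29 × 9.82 × 0.5200)) = 1.67 s.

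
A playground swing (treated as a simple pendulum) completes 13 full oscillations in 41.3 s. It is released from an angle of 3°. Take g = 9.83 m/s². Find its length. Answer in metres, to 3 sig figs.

T = 41.3/13 = 3.177 s.
From T = 2π√(L/g), L = gT²/(4π²) = 9.83 × 3.177²/(4π²) = 2.51 m.

2.51 m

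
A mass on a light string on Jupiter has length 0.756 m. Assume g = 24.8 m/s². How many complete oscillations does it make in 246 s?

T = 2π√(L/g) = 2π√(0.756/24.8) = 1.097 s.
Number of complete oscillations = ⌊246/1.097⌋ = ⌊224.2⌋ = 224.

224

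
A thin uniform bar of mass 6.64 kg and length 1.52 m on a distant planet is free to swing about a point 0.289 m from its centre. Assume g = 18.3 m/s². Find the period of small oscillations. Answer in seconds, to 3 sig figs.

1.44 s

For a physical pendulum T = 2π√(I/(mgd)), with d = 0.2890 m from pivot to centre of mass.
I_cm = mL²/12 = 6.64 × 1.52²/12 = 1.278 kg·m²; I = I_cm + md² = 1.278 + 6.64 × 0.2890² = 1.833 kg·m².
T = 2π√(1.833/(6.64 × 18.3 × 0.2890)) = 1.44 s.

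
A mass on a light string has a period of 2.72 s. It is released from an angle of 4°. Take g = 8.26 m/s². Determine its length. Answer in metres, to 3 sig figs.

From T = 2π√(L/g), L = gT²/(4π²) = 8.26 × 2.720²/(4π²) = 1.55 m.

1.55 m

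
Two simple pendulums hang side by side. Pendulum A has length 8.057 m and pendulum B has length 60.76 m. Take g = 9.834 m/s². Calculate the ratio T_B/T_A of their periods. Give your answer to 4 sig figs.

2.746

T ∝ √L, so T_B/T_A = √(L_B/L_A) = √(60.76/8.057) = 2.746.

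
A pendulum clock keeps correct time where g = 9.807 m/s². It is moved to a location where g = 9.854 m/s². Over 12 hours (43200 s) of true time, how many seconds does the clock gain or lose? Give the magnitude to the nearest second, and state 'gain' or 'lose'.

The clock's period scales as T ∝ 1/√g, so T'/T = √(9.807/9.854) = 0.997612.
In 43200 s of true time the clock registers 43200/0.997612 = 43303.4 s, so it gains 103 s.

gain 103 s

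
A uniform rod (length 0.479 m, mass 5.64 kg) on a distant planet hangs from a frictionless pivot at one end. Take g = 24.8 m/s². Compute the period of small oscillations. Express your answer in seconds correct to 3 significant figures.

0.713 s

For a physical pendulum T = 2π√(I/(mgd)), with d = 0.2395 m from pivot to centre of mass.
I_cm = mL²/12 = 5.64 × 0.479²/12 = 0.1078 kg·m²; I = I_cm + md² = 0.1078 + 5.64 × 0.2395² = 0.4313 kg·m².
T = 2π√(0.4313/(5.64 × 24.8 × 0.2395)) = 0.713 s.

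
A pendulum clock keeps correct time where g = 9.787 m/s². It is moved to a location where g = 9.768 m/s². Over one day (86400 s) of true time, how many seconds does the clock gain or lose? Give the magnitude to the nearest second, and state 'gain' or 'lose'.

The clock's period scales as T ∝ 1/√g, so T'/T = √(9.787/9.768) = 1.00097.
In 86400 s of true time the clock registers 86400/1.00097 = 86316.1 s, so it loses 84 s.

lose 84 s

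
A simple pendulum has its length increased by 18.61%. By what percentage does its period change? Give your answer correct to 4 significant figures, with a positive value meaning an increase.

8.908%

T ∝ √L, so T'/T = √(1.1861) = 1.0891.
Percentage change in T = (1.0891 − 1) × 100% = 8.908%.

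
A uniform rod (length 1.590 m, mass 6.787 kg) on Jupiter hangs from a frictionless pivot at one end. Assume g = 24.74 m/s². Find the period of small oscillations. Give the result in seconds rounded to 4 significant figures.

For a physical pendulum T = 2π√(I/(mgd)), with d = 0.79500 m from pivot to centre of mass.
I_cm = mL²/12 = 6.787 × 1.590²/12 = 1.4299 kg·m²; I = I_cm + md² = 1.4299 + 6.787 × 0.79500² = 5.7194 kg·m².
T = 2π√(5.7194/(6.787 × 24.74 × 0.79500)) = 1.301 s.

1.301 s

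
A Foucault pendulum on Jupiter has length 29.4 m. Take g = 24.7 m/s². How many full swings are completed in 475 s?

69

T = 2π√(L/g) = 2π√(29.4/24.7) = 6.855 s.
Number of complete oscillations = ⌊475/6.855⌋ = ⌊69.29⌋ = 69.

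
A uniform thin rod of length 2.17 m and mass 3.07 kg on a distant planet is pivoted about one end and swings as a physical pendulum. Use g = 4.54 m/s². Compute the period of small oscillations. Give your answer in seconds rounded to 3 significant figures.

3.55 s

For a physical pendulum T = 2π√(I/(mgd)), with d = 1.085 m from pivot to centre of mass.
I_cm = mL²/12 = 3.07 × 2.17²/12 = 1.205 kg·m²; I = I_cm + md² = 1.205 + 3.07 × 1.085² = 4.819 kg·m².
T = 2π√(4.819/(3.07 × 4.54 × 1.085)) = 3.55 s.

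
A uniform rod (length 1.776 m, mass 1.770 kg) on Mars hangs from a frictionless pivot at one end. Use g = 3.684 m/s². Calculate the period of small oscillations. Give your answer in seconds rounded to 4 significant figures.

3.562 s

For a physical pendulum T = 2π√(I/(mgd)), with d = 0.88800 m from pivot to centre of mass.
I_cm = mL²/12 = 1.770 × 1.776²/12 = 0.46524 kg·m²; I = I_cm + md² = 0.46524 + 1.770 × 0.88800² = 1.8610 kg·m².
T = 2π√(1.8610/(1.770 × 3.684 × 0.88800)) = 3.562 s.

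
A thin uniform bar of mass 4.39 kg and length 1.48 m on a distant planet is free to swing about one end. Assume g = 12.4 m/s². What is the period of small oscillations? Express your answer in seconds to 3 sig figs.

1.77 s

For a physical pendulum T = 2π√(I/(mgd)), with d = 0.7400 m from pivot to centre of mass.
I_cm = mL²/12 = 4.39 × 1.48²/12 = 0.8013 kg·m²; I = I_cm + md² = 0.8013 + 4.39 × 0.7400² = 3.205 kg·m².
T = 2π√(3.205/(4.39 × 12.4 × 0.7400)) = 1.77 s.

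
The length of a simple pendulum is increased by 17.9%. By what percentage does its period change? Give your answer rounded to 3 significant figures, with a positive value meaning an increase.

T ∝ √L, so T'/T = √(1.179) = 1.086.
Percentage change in T = (1.086 − 1) × 100% = 8.58%.

8.58%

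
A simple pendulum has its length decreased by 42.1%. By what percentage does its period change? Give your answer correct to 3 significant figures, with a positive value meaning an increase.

-23.9%

T ∝ √L, so T'/T = √(0.5790) = 0.7609.
Percentage change in T = (0.7609 − 1) × 100% = -23.9%.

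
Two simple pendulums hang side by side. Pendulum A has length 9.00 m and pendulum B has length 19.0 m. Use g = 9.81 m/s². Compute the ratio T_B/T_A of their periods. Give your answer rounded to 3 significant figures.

T ∝ √L, so T_B/T_A = √(L_B/L_A) = √(19.0/9.00) = 1.45.

1.45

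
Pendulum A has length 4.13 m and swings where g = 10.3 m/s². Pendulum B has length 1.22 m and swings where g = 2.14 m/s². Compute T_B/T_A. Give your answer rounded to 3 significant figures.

T = 2π√(L/g), so T_B/T_A = √((L_B/g_B)/(L_A/g_A)) = √((1.22/2.14)/(4.13/10.3)) = 1.19.

1.19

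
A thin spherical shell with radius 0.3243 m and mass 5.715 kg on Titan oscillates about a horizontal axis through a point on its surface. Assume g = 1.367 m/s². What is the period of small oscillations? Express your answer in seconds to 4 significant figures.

3.951 s

I_cm = (2/3)mr² = 0.40070 kg·m². The pivot is at distance d = 0.3243 m from the centre of mass.
By the parallel-axis theorem, I = I_cm + md² = 0.40070 + 0.60105 = 1.0017 kg·m².
T = 2π√(I/(mgd)) = 2π√(1.0017/(5.715 × 1.367 × 0.3243)) = 3.951 s.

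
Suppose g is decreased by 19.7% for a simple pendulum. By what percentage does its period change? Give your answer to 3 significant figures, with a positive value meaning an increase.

11.6%

T ∝ 1/√g, so T'/T = 1/√(0.8030) = 1.116.
Percentage change in T = (1.116 − 1) × 100% = 11.6%.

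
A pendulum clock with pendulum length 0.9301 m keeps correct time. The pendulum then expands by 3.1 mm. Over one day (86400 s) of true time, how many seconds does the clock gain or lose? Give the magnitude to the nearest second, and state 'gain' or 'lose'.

T ∝ √L, so T'/T = √(0.93320/0.9301) = 1.00167.
In 86400 s of true time the clock registers 86400/1.00167 = 86256.4 s, so it loses 144 s.

lose 144 s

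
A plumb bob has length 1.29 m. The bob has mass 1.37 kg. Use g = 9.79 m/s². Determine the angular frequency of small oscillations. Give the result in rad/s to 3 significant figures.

2.75 rad/s

ω = √(g/L) = √(9.79/1.29) = 2.75 rad/s.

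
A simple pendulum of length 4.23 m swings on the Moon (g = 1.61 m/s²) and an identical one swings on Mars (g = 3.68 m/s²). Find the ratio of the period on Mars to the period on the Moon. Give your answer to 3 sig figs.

T ∝ 1/√g, so T₂/T₁ = √(g₁/g₂) = √(1.61/3.68) = 0.661.

0.661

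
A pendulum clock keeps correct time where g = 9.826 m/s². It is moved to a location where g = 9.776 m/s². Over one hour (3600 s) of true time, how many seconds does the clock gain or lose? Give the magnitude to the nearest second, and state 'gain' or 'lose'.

The clock's period scales as T ∝ 1/√g, so T'/T = √(9.826/9.776) = 1.00255.
In 3600 s of true time the clock registers 3600/1.00255 = 3590.8 s, so it loses 9 s.

lose 9 s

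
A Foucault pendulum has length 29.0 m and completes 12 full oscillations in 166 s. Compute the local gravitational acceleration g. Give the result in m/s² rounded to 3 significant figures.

T = 166/12 = 13.83 s.
From T = 2π√(L/g), g = 4π²L/T² = 4π² × 29.0/13.83² = 5.98 m/s².

5.98 m/s²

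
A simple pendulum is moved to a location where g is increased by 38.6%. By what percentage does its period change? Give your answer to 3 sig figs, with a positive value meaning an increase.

T ∝ 1/√g, so T'/T = 1/√(1.386) = 0.8494.
Percentage change in T = (0.8494 − 1) × 100% = -15.1%.

-15.1%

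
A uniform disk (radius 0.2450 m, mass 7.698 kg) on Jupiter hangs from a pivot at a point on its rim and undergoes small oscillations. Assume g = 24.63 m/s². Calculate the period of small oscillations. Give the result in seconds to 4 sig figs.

I_cm = ½mr² = 0.23104 kg·m². The pivot is at distance d = 0.2450 m from the centre of mass.
By the parallel-axis theorem, I = I_cm + md² = 0.23104 + 0.46207 = 0.69311 kg·m².
T = 2π√(I/(mgd)) = 2π√(0.69311/(7.698 × 24.63 × 0.2450)) = 0.7675 s.

0.7675 s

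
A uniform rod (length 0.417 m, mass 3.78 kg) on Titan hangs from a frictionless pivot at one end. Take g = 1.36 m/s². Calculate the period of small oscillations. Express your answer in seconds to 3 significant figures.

For a physical pendulum T = 2π√(I/(mgd)), with d = 0.2085 m from pivot to centre of mass.
I_cm = mL²/12 = 3.78 × 0.417²/12 = 0.05478 kg·m²; I = I_cm + md² = 0.05478 + 3.78 × 0.2085² = 0.2191 kg·m².
T = 2π√(0.2191/(3.78 × 1.36 × 0.2085)) = 2.84 s.

2.84 s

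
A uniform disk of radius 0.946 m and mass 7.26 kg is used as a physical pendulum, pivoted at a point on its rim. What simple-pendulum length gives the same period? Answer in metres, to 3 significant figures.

1.42 m

The equivalent simple-pendulum length is L_eq = I/(md), where I is about the pivot and d = 0.9460 m.
I_cm = ½mR² = 3.249 kg·m², so I = I_cm + md² = 3.249 + 6.497 = 9.746 kg·m².
L_eq = 9.746/(7.26 × 0.9460) = 1.42 m.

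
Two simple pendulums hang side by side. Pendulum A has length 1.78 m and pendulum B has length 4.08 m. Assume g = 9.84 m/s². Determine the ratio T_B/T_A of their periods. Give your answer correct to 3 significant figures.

T ∝ √L, so T_B/T_A = √(L_B/L_A) = √(4.08/1.78) = 1.51.

1.51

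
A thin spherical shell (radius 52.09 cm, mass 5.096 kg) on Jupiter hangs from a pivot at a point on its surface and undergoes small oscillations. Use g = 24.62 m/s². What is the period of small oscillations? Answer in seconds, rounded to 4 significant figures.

1.180 s

I_cm = (2/3)mr² = 0.92182 kg·m². The pivot is at distance d = 0.5209 m from the centre of mass.
By the parallel-axis theorem, I = I_cm + md² = 0.92182 + 1.3827 = 2.3046 kg·m².
T = 2π√(I/(mgd)) = 2π√(2.3046/(5.096 × 24.62 × 0.5209)) = 1.180 s.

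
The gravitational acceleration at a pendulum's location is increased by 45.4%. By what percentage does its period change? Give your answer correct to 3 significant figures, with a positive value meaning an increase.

-17.1%

T ∝ 1/√g, so T'/T = 1/√(1.454) = 0.8293.
Percentage change in T = (0.8293 − 1) × 100% = -17.1%.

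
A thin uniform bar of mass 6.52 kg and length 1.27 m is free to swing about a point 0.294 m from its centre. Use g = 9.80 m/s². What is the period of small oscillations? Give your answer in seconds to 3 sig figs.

For a physical pendulum T = 2π√(I/(mgd)), with d = 0.2940 m from pivot to centre of mass.
I_cm = mL²/12 = 6.52 × 1.27²/12 = 0.8763 kg·m²; I = I_cm + md² = 0.8763 + 6.52 × 0.2940² = 1.440 kg·m².
T = 2π√(1.440/(6.52 × 9.80 × 0.2940)) = 1.74 s.

1.74 s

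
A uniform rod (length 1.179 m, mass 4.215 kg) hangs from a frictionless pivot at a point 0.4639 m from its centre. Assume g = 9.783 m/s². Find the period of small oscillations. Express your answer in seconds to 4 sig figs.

1.697 s

For a physical pendulum T = 2π√(I/(mgd)), with d = 0.46390 m from pivot to centre of mass.
I_cm = mL²/12 = 4.215 × 1.179²/12 = 0.48825 kg·m²; I = I_cm + md² = 0.48825 + 4.215 × 0.46390² = 1.3953 kg·m².
T = 2π√(1.3953/(4.215 × 9.783 × 0.46390)) = 1.697 s.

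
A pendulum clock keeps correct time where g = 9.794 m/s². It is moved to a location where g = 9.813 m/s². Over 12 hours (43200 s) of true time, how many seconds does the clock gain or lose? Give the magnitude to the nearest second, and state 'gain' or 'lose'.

gain 42 s

The clock's period scales as T ∝ 1/√g, so T'/T = √(9.794/9.813) = 0.999031.
In 43200 s of true time the clock registers 43200/0.999031 = 43241.9 s, so it gains 42 s.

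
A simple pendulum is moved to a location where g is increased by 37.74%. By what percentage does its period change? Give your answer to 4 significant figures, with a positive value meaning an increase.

T ∝ 1/√g, so T'/T = 1/√(1.3774) = 0.85206.
Percentage change in T = (0.85206 − 1) × 100% = -14.79%.

-14.79%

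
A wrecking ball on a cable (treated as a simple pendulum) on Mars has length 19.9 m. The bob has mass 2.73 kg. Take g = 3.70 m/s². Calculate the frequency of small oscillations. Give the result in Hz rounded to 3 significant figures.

0.0686 Hz

T = 2π√(L/g) = 2π√(19.9/3.70) = 14.57 s, so f = 1/T = 0.0686 Hz.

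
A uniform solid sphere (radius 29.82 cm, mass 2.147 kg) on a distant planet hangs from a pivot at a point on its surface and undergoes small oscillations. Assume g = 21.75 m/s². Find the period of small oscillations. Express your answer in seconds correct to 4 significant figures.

I_cm = (2/5)mr² = 0.076367 kg·m². The pivot is at distance d = 0.2982 m from the centre of mass.
By the parallel-axis theorem, I = I_cm + md² = 0.076367 + 0.19092 = 0.26729 kg·m².
T = 2π√(I/(mgd)) = 2π√(0.26729/(2.147 × 21.75 × 0.2982)) = 0.8705 s.

0.8705 s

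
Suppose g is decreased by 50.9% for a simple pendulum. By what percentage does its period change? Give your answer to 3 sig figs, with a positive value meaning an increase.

42.7%

T ∝ 1/√g, so T'/T = 1/√(0.4910) = 1.427.
Percentage change in T = (1.427 − 1) × 100% = 42.7%.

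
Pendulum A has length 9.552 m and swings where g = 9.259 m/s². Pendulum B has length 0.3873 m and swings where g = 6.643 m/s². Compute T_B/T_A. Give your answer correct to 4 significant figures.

T = 2π√(L/g), so T_B/T_A = √((L_B/g_B)/(L_A/g_A)) = √((0.3873/6.643)/(9.552/9.259)) = 0.2377.

0.2377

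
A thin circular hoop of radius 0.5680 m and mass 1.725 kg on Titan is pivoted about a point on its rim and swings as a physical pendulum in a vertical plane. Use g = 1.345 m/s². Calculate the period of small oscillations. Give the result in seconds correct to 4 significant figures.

5.774 s

I_cm = mr² = 0.55653 kg·m². The pivot is at distance d = 0.5680 m from the centre of mass.
By the parallel-axis theorem, I = I_cm + md² = 0.55653 + 0.55653 = 1.1131 kg·m².
T = 2π√(I/(mgd)) = 2π√(1.1131/(1.725 × 1.345 × 0.5680)) = 5.774 s.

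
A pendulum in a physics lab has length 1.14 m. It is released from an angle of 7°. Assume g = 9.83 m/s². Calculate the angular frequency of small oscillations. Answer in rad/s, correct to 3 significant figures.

2.94 rad/s

ω = √(g/L) = √(9.83/1.14) = 2.94 rad/s.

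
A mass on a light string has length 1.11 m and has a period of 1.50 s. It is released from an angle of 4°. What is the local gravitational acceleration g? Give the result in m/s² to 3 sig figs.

From T = 2π√(L/g), g = 4π²L/T² = 4π² × 1.11/1.500² = 19.5 m/s².

19.5 m/s²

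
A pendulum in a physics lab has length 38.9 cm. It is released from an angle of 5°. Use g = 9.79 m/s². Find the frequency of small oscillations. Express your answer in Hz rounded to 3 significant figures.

0.798 Hz

T = 2π√(L/g) = 2π√(0.389/9.79) = 1.252 s, so f = 1/T = 0.798 Hz.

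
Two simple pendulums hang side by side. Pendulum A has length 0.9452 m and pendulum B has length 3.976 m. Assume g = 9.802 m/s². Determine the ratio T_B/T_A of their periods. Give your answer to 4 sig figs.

2.051

T ∝ √L, so T_B/T_A = √(L_B/L_A) = √(3.976/0.9452) = 2.051.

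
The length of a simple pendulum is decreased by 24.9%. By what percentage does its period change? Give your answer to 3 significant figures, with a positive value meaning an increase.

T ∝ √L, so T'/T = √(0.7510) = 0.8666.
Percentage change in T = (0.8666 − 1) × 100% = -13.3%.

-13.3%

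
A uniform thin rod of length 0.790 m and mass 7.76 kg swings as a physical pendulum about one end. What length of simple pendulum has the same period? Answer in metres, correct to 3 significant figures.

The equivalent simple-pendulum length is L_eq = I/(md), where I is about the pivot and d = 0.3950 m.
I_cm = (1/12)mL² = 0.4036 kg·m², so I = I_cm + md² = 0.4036 + 1.211 = 1.614 kg·m².
L_eq = 1.614/(7.76 × 0.3950) = 0.527 m.

0.527 m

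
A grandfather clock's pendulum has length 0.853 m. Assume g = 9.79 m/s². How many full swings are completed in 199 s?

107

T = 2π√(L/g) = 2π√(0.853/9.79) = 1.855 s.
Number of complete oscillations = ⌊199/1.855⌋ = ⌊107.3⌋ = 107.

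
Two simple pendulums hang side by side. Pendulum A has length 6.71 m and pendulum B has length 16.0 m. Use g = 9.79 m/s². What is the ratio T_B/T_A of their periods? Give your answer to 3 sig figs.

T ∝ √L, so T_B/T_A = √(L_B/L_A) = √(16.0/6.71) = 1.54.

1.54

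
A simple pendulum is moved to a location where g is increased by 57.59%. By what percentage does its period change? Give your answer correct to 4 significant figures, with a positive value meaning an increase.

T ∝ 1/√g, so T'/T = 1/√(1.5759) = 0.79659.
Percentage change in T = (0.79659 − 1) × 100% = -20.34%.

-20.34%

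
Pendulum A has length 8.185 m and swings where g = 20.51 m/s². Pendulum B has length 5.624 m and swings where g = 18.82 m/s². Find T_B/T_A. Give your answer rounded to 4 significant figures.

T = 2π√(L/g), so T_B/T_A = √((L_B/g_B)/(L_A/g_A)) = √((5.624/18.82)/(8.185/20.51)) = 0.8653.

0.8653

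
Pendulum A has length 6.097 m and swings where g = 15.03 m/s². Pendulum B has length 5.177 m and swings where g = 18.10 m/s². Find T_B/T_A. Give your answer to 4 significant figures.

0.8397

T = 2π√(L/g), so T_B/T_A = √((L_B/g_B)/(L_A/g_A)) = √((5.177/18.10)/(6.097/15.03)) = 0.8397.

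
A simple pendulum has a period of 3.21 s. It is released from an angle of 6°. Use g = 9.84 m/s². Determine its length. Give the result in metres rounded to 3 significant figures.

From T = 2π√(L/g), L = gT²/(4π²) = 9.84 × 3.210²/(4π²) = 2.57 m.

2.57 m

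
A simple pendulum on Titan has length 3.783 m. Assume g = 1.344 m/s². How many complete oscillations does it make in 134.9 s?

12

T = 2π√(L/g) = 2π√(3.783/1.344) = 10.541 s.
Number of complete oscillations = ⌊134.9/10.541⌋ = ⌊12.797⌋ = 12.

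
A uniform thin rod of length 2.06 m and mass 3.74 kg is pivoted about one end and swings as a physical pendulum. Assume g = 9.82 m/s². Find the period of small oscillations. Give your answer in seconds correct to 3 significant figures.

2.35 s

For a physical pendulum T = 2π√(I/(mgd)), with d = 1.030 m from pivot to centre of mass.
I_cm = mL²/12 = 3.74 × 2.06²/12 = 1.323 kg·m²; I = I_cm + md² = 1.323 + 3.74 × 1.030² = 5.290 kg·m².
T = 2π√(5.290/(3.74 × 9.82 × 1.030)) = 2.35 s.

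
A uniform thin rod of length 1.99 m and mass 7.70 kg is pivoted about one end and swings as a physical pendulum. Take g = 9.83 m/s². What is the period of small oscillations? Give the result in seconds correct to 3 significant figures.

2.31 s

For a physical pendulum T = 2π√(I/(mgd)), with d = 0.9950 m from pivot to centre of mass.
I_cm = mL²/12 = 7.70 × 1.99²/12 = 2.541 kg·m²; I = I_cm + md² = 2.541 + 7.70 × 0.9950² = 10.16 kg·m².
T = 2π√(10.16/(7.70 × 9.83 × 0.9950)) = 2.31 s.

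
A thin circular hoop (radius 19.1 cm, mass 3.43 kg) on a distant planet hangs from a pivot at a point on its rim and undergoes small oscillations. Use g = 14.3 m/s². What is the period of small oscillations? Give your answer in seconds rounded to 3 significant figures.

I_cm = mr² = 0.1251 kg·m². The pivot is at distance d = 0.191 m from the centre of mass.
By the parallel-axis theorem, I = I_cm + md² = 0.1251 + 0.1251 = 0.2503 kg·m².
T = 2π√(I/(mgd)) = 2π√(0.2503/(3.43 × 14.3 × 0.191)) = 1.03 s.

1.03 s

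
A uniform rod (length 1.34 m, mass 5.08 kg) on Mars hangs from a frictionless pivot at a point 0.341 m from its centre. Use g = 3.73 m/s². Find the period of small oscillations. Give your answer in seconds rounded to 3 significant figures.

For a physical pendulum T = 2π√(I/(mgd)), with d = 0.3410 m from pivot to centre of mass.
I_cm = mL²/12 = 5.08 × 1.34²/12 = 0.7601 kg·m²; I = I_cm + md² = 0.7601 + 5.08 × 0.3410² = 1.351 kg·m².
T = 2π√(1.351/(5.08 × 3.73 × 0.3410)) = 2.87 s.

2.87 s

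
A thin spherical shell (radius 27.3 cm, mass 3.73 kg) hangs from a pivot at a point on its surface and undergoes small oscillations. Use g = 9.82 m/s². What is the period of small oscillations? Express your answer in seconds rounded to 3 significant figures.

1.35 s

I_cm = (2/3)mr² = 0.1853 kg·m². The pivot is at distance d = 0.273 m from the centre of mass.
By the parallel-axis theorem, I = I_cm + md² = 0.1853 + 0.2780 = 0.4633 kg·m².
T = 2π√(I/(mgd)) = 2π√(0.4633/(3.73 × 9.82 × 0.273)) = 1.35 s.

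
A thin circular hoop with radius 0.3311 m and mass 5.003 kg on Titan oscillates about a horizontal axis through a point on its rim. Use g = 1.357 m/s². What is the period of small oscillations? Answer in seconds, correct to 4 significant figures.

I_cm = mr² = 0.54846 kg·m². The pivot is at distance d = 0.3311 m from the centre of mass.
By the parallel-axis theorem, I = I_cm + md² = 0.54846 + 0.54846 = 1.0969 kg·m².
T = 2π√(I/(mgd)) = 2π√(1.0969/(5.003 × 1.357 × 0.3311)) = 4.389 s.

4.389 s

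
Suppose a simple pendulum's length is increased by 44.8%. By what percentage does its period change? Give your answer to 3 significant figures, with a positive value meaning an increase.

T ∝ √L, so T'/T = √(1.448) = 1.203.
Percentage change in T = (1.203 − 1) × 100% = 20.3%.

20.3%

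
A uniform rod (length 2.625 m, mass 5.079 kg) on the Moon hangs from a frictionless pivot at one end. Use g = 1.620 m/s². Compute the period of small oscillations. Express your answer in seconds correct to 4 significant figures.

6.530 s

For a physical pendulum T = 2π√(I/(mgd)), with d = 1.3125 m from pivot to centre of mass.
I_cm = mL²/12 = 5.079 × 2.625²/12 = 2.9165 kg·m²; I = I_cm + md² = 2.9165 + 5.079 × 1.3125² = 11.666 kg·m².
T = 2π√(11.666/(5.079 × 1.620 × 1.3125)) = 6.530 s.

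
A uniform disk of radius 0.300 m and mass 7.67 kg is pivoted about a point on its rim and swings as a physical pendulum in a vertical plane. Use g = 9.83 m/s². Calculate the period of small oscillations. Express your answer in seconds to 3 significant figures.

1.34 s

I_cm = ½mr² = 0.3451 kg·m². The pivot is at distance d = 0.300 m from the centre of mass.
By the parallel-axis theorem, I = I_cm + md² = 0.3451 + 0.6903 = 1.035 kg·m².
T = 2π√(I/(mgd)) = 2π√(1.035/(7.67 × 9.83 × 0.300)) = 1.34 s.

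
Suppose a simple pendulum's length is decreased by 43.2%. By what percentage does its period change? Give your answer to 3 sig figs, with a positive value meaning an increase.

-24.6%

T ∝ √L, so T'/T = √(0.5680) = 0.7537.
Percentage change in T = (0.7537 − 1) × 100% = -24.6%.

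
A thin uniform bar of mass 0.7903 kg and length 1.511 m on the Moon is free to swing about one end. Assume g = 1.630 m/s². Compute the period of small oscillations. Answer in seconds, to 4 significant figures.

For a physical pendulum T = 2π√(I/(mgd)), with d = 0.75550 m from pivot to centre of mass.
I_cm = mL²/12 = 0.7903 × 1.511²/12 = 0.15036 kg·m²; I = I_cm + md² = 0.15036 + 0.7903 × 0.75550² = 0.60145 kg·m².
T = 2π√(0.60145/(0.7903 × 1.630 × 0.75550)) = 4.939 s.

4.939 s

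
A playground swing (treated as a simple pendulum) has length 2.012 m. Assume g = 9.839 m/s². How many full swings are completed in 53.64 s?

T = 2π√(L/g) = 2π√(2.012/9.839) = 2.8413 s.
Number of complete oscillations = ⌊53.64/2.8413⌋ = ⌊18.879⌋ = 18.

18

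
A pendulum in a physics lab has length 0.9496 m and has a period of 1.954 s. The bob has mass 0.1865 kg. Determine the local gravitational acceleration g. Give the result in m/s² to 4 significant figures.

9.819 m/s²

From T = 2π√(L/g), g = 4π²L/T² = 4π² × 0.9496/1.9540² = 9.819 m/s².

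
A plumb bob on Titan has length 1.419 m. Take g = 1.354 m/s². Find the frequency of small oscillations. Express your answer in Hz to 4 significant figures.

0.1555 Hz

T = 2π√(L/g) = 2π√(1.419/1.354) = 6.4322 s, so f = 1/T = 0.1555 Hz.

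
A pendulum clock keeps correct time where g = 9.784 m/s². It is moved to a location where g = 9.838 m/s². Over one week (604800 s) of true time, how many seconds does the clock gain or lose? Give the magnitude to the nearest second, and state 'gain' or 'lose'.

The clock's period scales as T ∝ 1/√g, so T'/T = √(9.784/9.838) = 0.997252.
In 604800 s of true time the clock registers 604800/0.997252 = 606466.7 s, so it gains 1667 s.

gain 1667 s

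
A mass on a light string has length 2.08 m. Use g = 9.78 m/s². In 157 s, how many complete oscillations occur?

54

T = 2π√(L/g) = 2π√(2.08/9.78) = 2.898 s.
Number of complete oscillations = ⌊157/2.898⌋ = ⌊54.18⌋ = 54.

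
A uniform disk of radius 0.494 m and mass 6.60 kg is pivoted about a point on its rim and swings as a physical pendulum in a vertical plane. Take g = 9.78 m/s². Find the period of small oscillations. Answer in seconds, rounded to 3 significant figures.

1.73 s

I_cm = ½mr² = 0.8053 kg·m². The pivot is at distance d = 0.494 m from the centre of mass.
By the parallel-axis theorem, I = I_cm + md² = 0.8053 + 1.611 = 2.416 kg·m².
T = 2π√(I/(mgd)) = 2π√(2.416/(6.60 × 9.78 × 0.494)) = 1.73 s.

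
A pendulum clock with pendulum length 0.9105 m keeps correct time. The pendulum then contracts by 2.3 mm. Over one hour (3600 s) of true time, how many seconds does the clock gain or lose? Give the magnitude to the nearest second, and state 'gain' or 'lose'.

T ∝ √L, so T'/T = √(0.90820/0.9105) = 0.998736.
In 3600 s of true time the clock registers 3600/0.998736 = 3604.6 s, so it gains 5 s.

gain 5 s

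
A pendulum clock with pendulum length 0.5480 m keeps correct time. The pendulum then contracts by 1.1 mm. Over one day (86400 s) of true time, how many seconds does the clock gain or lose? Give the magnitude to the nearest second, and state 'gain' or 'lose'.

T ∝ √L, so T'/T = √(0.54690/0.5480) = 0.998996.
In 86400 s of true time the clock registers 86400/0.998996 = 86486.8 s, so it gains 87 s.

gain 87 s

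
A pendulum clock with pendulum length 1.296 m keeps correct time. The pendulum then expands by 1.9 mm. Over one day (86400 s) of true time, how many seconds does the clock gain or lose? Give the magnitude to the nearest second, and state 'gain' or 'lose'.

lose 63 s

T ∝ √L, so T'/T = √(1.29790/1.296) = 1.00073.
In 86400 s of true time the clock registers 86400/1.00073 = 86336.7 s, so it loses 63 s.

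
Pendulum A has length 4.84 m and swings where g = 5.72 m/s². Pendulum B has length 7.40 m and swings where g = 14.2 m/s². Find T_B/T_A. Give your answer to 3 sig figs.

T = 2π√(L/g), so T_B/T_A = √((L_B/g_B)/(L_A/g_A)) = √((7.40/14.2)/(4.84/5.72)) = 0.785.

0.785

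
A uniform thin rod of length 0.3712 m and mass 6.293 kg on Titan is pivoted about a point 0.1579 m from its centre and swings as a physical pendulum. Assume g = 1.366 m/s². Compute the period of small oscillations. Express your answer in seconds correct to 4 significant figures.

2.582 s

For a physical pendulum T = 2π√(I/(mgd)), with d = 0.15790 m from pivot to centre of mass.
I_cm = mL²/12 = 6.293 × 0.3712²/12 = 0.072259 kg·m²; I = I_cm + md² = 0.072259 + 6.293 × 0.15790² = 0.22916 kg·m².
T = 2π√(0.22916/(6.293 × 1.366 × 0.15790)) = 2.582 s.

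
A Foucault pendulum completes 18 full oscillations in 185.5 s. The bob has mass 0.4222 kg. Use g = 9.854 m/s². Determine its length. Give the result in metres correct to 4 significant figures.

T = 185.5/18 = 10.306 s.
From T = 2π√(L/g), L = gT²/(4π²) = 9.854 × 10.306²/(4π²) = 26.51 m.

26.51 m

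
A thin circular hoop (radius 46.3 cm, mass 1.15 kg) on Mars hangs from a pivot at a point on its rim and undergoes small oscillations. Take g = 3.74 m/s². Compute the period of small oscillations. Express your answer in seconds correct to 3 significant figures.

I_cm = mr² = 0.2465 kg·m². The pivot is at distance d = 0.463 m from the centre of mass.
By the parallel-axis theorem, I = I_cm + md² = 0.2465 + 0.2465 = 0.4930 kg·m².
T = 2π√(I/(mgd)) = 2π√(0.4930/(1.15 × 3.74 × 0.463)) = 3.13 s.

3.13 s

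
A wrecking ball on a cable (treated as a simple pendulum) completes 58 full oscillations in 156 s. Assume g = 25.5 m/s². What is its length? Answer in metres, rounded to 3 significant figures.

T = 156/58 = 2.690 s.
From T = 2π√(L/g), L = gT²/(4π²) = 25.5 × 2.690²/(4π²) = 4.67 m.

4.67 m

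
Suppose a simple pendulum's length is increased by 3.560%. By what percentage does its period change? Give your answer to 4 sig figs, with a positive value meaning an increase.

T ∝ √L, so T'/T = √(1.0356) = 1.0176.
Percentage change in T = (1.0176 − 1) × 100% = 1.764%.

1.764%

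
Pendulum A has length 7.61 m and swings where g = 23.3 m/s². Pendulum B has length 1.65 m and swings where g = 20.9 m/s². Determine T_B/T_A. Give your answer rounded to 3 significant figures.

0.492

T = 2π√(L/g), so T_B/T_A = √((L_B/g_B)/(L_A/g_A)) = √((1.65/20.9)/(7.61/23.3)) = 0.492.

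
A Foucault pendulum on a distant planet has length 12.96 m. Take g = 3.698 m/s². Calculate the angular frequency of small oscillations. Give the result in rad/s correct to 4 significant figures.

ω = √(g/L) = √(3.698/12.96) = 0.5342 rad/s.

0.5342 rad/s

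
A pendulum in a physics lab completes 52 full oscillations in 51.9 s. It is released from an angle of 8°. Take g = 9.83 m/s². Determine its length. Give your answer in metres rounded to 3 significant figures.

T = 51.9/52 = 0.9981 s.
From T = 2π√(L/g), L = gT²/(4π²) = 9.83 × 0.9981²/(4π²) = 0.248 m.

0.248 m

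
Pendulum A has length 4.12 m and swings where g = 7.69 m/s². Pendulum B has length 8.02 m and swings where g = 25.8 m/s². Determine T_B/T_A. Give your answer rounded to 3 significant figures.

0.762

T = 2π√(L/g), so T_B/T_A = √((L_B/g_B)/(L_A/g_A)) = √((8.02/25.8)/(4.12/7.69)) = 0.762.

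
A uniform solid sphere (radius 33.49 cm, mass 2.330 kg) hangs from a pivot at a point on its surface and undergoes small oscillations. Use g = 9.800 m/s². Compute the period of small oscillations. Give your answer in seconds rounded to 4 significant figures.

1.374 s

I_cm = (2/5)mr² = 0.10453 kg·m². The pivot is at distance d = 0.3349 m from the centre of mass.
By the parallel-axis theorem, I = I_cm + md² = 0.10453 + 0.26133 = 0.36586 kg·m².
T = 2π√(I/(mgd)) = 2π√(0.36586/(2.330 × 9.800 × 0.3349)) = 1.374 s.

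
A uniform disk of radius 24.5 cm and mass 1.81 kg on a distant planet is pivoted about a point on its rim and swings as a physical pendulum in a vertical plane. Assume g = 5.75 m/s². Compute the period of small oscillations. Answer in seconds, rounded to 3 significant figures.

1.59 s

I_cm = ½mr² = 0.05432 kg·m². The pivot is at distance d = 0.245 m from the centre of mass.
By the parallel-axis theorem, I = I_cm + md² = 0.05432 + 0.1086 = 0.1630 kg·m².
T = 2π√(I/(mgd)) = 2π√(0.1630/(1.81 × 5.75 × 0.245)) = 1.59 s.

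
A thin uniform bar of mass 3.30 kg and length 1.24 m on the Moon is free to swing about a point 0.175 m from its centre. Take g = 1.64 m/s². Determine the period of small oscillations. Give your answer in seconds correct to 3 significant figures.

4.67 s

For a physical pendulum T = 2π√(I/(mgd)), with d = 0.1750 m from pivot to centre of mass.
I_cm = mL²/12 = 3.30 × 1.24²/12 = 0.4228 kg·m²; I = I_cm + md² = 0.4228 + 3.30 × 0.1750² = 0.5239 kg·m².
T = 2π√(0.5239/(3.30 × 1.64 × 0.1750)) = 4.67 s.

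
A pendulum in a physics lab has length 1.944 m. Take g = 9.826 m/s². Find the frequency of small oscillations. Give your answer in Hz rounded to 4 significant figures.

T = 2π√(L/g) = 2π√(1.944/9.826) = 2.7947 s, so f = 1/T = 0.3578 Hz.

0.3578 Hz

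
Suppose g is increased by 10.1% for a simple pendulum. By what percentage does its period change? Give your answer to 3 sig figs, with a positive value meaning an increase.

T ∝ 1/√g, so T'/T = 1/√(1.101) = 0.9530.
Percentage change in T = (0.9530 − 1) × 100% = -4.70%.

-4.70%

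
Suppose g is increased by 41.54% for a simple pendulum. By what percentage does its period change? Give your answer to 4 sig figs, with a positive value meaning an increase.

T ∝ 1/√g, so T'/T = 1/√(1.4154) = 0.84054.
Percentage change in T = (0.84054 − 1) × 100% = -15.95%.

-15.95%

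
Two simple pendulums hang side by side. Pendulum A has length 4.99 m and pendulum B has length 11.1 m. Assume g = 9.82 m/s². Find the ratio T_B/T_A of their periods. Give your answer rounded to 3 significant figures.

1.49

T ∝ √L, so T_B/T_A = √(L_B/L_A) = √(11.1/4.99) = 1.49.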